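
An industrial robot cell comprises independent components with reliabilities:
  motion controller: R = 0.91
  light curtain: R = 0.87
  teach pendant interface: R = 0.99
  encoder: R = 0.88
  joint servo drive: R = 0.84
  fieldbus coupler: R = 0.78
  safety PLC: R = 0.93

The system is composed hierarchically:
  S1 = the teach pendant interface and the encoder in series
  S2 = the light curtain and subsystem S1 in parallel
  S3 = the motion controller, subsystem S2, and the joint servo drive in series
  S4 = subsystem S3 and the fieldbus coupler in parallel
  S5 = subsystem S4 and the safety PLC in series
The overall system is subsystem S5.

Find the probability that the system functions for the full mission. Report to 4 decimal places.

Series (teach pendant interface and encoder): 0.990000 × 0.880000 = 0.871200
Parallel (light curtain and [0.871200]): 1 − (1 − 0.870000)(1 − 0.871200) = 0.983256
Series (motion controller, [0.983256], and joint servo drive): 0.910000 × 0.983256 × 0.840000 = 0.751601
Parallel ([0.751601] and fieldbus coupler): 1 − (1 − 0.751601)(1 − 0.780000) = 0.945352
Series ([0.945352] and safety PLC): 0.945352 × 0.930000 = 0.8792

0.8792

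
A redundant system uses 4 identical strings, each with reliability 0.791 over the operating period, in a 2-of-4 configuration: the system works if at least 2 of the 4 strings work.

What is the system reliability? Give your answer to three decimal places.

0.969

R = Σ_{i=2}^{4} C(4,i) p^i (1−p)^{4−i} with p = 0.791
C(4,2)·0.791^2·0.209^2 = 0.16398
C(4,3)·0.791^3·0.209^1 = 0.41375
C(4,4)·0.791^4·0.209^0 = 0.39148
Sum = 0.969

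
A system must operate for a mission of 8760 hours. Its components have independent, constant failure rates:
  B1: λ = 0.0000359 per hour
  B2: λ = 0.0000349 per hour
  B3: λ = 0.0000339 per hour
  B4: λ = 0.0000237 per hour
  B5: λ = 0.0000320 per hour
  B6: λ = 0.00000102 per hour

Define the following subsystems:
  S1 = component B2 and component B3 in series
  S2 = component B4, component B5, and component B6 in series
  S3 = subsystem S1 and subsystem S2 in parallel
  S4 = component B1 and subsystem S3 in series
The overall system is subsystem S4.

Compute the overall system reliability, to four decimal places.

R(B1) = exp(−0.0000359 × 8760) = 0.730166
R(B2) = exp(−0.0000349 × 8760) = 0.736590
R(B3) = exp(−0.0000339 × 8760) = 0.743071
R(B4) = exp(−0.0000237 × 8760) = 0.812522
R(B5) = exp(−0.0000320 × 8760) = 0.755542
R(B6) = exp(−0.00000102 × 8760) = 0.991105
Series (B2 and B3): 0.736590 × 0.743071 = 0.547339
Series (B4, B5, and B6): 0.812522 × 0.755542 × 0.991105 = 0.608434
Parallel ([0.547339] and [0.608434]): 1 − (1 − 0.547339)(1 − 0.608434) = 0.822753
Series (B1 and [0.822753]): 0.730166 × 0.822753 = 0.6007

0.6007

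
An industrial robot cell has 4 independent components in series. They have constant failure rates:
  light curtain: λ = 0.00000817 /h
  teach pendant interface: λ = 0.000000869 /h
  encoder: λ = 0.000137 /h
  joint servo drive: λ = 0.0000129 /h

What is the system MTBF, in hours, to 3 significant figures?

6290

Series of exponential components: λ_sys = Σ λ_i
λ_sys = 0.00000817 + 0.000000869 + 0.000137 + 0.0000129 = 1.5894e-04 /h
MTBF = 1 / λ_sys = 6290 h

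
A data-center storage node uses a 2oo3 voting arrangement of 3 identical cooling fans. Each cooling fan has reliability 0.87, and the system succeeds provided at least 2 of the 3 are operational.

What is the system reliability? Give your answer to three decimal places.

R = Σ_{i=2}^{3} C(3,i) p^i (1−p)^{3−i} with p = 0.87
C(3,2)·0.87^2·0.13^1 = 0.29519
C(3,3)·0.87^3·0.13^0 = 0.65850
Sum = 0.954

0.954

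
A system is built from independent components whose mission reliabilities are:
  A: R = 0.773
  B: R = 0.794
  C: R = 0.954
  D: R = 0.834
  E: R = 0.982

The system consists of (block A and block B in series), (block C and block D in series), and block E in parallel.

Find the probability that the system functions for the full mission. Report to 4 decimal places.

Series (A and B): 0.773000 × 0.794000 = 0.613762
Series (C and D): 0.954000 × 0.834000 = 0.795636
Parallel ([0.613762], [0.795636], and E): 1 − (1 − 0.613762)(1 − 0.795636)(1 − 0.982000) = 0.9986

0.9986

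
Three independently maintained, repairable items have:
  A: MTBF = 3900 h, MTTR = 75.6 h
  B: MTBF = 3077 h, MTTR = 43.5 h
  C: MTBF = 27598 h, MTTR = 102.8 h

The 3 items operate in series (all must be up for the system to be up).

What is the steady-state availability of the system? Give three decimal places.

0.964

A(A) = MTBF/(MTBF+MTTR) = 3900/(3900+75.6) = 0.980984
A(B) = MTBF/(MTBF+MTTR) = 3077/(3077+43.5) = 0.986060
A(C) = MTBF/(MTBF+MTTR) = 27598/(27598+102.8) = 0.996289
Series availability: 0.980984 × 0.986060 × 0.996289 = 0.964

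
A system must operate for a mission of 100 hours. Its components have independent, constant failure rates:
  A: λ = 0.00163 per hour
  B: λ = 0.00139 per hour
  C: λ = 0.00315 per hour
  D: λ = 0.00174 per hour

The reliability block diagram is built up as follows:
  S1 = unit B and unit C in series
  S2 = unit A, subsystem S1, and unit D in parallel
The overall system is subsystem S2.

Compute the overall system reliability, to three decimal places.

R(A) = exp(−0.00163 × 100) = 0.84959
R(B) = exp(−0.00139 × 100) = 0.87023
R(C) = exp(−0.00315 × 100) = 0.72979
R(D) = exp(−0.00174 × 100) = 0.84030
Series (B and C): 0.87023 × 0.72979 = 0.63509
Parallel (A, [0.63509], and D): 1 − (1 − 0.84959)(1 − 0.63509)(1 − 0.84030) = 0.991

0.991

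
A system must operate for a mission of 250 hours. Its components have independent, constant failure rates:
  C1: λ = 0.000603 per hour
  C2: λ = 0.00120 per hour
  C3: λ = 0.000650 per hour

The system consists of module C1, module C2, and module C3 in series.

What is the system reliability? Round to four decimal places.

R(C1) = exp(−0.000603 × 250) = 0.860063
R(C2) = exp(−0.00120 × 250) = 0.740818
R(C3) = exp(−0.000650 × 250) = 0.850016
Series (C1, C2, and C3): 0.860063 × 0.740818 × 0.850016 = 0.5416

0.5416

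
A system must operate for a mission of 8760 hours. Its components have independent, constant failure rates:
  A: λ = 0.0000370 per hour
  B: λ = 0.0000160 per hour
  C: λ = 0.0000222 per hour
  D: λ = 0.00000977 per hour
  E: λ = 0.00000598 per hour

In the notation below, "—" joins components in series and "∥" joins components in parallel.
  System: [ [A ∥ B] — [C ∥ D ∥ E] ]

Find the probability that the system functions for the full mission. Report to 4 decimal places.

0.9631

R(A) = exp(−0.0000370 × 8760) = 0.723163
R(B) = exp(−0.0000160 × 8760) = 0.869219
R(C) = exp(−0.0000222 × 8760) = 0.823269
R(D) = exp(−0.00000977 × 8760) = 0.917975
R(E) = exp(−0.00000598 × 8760) = 0.948964
Parallel (A and B): 1 − (1 − 0.723163)(1 − 0.869219) = 0.963795
Parallel (C, D, and E): 1 − (1 − 0.823269)(1 − 0.917975)(1 − 0.948964) = 0.999260
Series ([0.963795] and [0.999260]): 0.963795 × 0.999260 = 0.9631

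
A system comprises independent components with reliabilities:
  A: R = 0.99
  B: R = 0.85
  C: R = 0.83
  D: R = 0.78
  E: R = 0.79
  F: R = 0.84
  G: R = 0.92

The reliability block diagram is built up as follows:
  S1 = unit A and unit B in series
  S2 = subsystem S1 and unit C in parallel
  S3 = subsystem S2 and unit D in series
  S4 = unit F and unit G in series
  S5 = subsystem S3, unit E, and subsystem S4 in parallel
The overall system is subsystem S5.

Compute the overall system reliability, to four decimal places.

Series (A and B): 0.990000 × 0.850000 = 0.841500
Parallel ([0.841500] and C): 1 − (1 − 0.841500)(1 − 0.830000) = 0.973055
Series ([0.973055] and D): 0.973055 × 0.780000 = 0.758983
Series (F and G): 0.840000 × 0.920000 = 0.772800
Parallel ([0.758983], E, and [0.772800]): 1 − (1 − 0.758983)(1 − 0.790000)(1 − 0.772800) = 0.9885

0.9885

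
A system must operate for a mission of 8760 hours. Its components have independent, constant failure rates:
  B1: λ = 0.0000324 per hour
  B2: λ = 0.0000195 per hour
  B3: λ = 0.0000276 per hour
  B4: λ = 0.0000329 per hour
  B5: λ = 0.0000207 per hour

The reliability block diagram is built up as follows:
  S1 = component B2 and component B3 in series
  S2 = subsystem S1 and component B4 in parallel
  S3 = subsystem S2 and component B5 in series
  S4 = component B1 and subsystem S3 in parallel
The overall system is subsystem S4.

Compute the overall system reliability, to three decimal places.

0.942

R(B1) = exp(−0.0000324 × 8760) = 0.75290
R(B2) = exp(−0.0000195 × 8760) = 0.84297
R(B3) = exp(−0.0000276 × 8760) = 0.78523
R(B4) = exp(−0.0000329 × 8760) = 0.74961
R(B5) = exp(−0.0000207 × 8760) = 0.83416
Series (B2 and B3): 0.84297 × 0.78523 = 0.66193
Parallel ([0.66193] and B4): 1 − (1 − 0.66193)(1 − 0.74961) = 0.91535
Series ([0.91535] and B5): 0.91535 × 0.83416 = 0.76355
Parallel (B1 and [0.76355]): 1 − (1 − 0.75290)(1 − 0.76355) = 0.942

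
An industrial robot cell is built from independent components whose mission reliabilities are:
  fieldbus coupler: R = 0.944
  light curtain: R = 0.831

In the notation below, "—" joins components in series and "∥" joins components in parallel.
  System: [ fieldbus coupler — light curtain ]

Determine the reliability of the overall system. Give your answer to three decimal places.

Series (fieldbus coupler and light curtain): 0.94400 × 0.83100 = 0.784

0.784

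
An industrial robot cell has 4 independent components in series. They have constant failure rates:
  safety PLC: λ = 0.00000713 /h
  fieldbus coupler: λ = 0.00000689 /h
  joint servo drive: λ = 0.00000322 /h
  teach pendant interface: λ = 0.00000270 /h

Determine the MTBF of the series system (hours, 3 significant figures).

50200

Series of exponential components: λ_sys = Σ λ_i
λ_sys = 0.00000713 + 0.00000689 + 0.00000322 + 0.00000270 = 1.9940e-05 /h
MTBF = 1 / λ_sys = 50200 h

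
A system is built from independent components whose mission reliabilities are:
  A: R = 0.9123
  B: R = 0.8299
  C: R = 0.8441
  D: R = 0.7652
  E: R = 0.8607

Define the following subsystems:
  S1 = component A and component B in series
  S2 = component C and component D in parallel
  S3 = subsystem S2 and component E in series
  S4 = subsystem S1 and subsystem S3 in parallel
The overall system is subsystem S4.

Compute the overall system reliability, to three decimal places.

Series (A and B): 0.91230 × 0.82990 = 0.75712
Parallel (C and D): 1 − (1 − 0.84410)(1 − 0.76520) = 0.96339
Series ([0.96339] and E): 0.96339 × 0.86070 = 0.82919
Parallel ([0.75712] and [0.82919]): 1 − (1 − 0.75712)(1 − 0.82919) = 0.959

0.959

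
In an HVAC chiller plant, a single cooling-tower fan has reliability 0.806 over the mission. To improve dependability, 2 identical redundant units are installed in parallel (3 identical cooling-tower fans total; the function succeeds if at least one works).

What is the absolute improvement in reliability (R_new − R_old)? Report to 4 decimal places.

R_before = 0.806
R_after = 1 − (1 − 0.806)^3 = 0.9927
ΔR = 0.9927 − 0.806 = 0.1867

0.1867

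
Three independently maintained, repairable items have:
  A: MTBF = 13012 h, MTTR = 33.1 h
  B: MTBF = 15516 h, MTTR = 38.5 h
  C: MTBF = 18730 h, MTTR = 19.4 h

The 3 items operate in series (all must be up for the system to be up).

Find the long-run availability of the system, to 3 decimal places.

0.994

A(A) = MTBF/(MTBF+MTTR) = 13012/(13012+33.1) = 0.997463
A(B) = MTBF/(MTBF+MTTR) = 15516/(15516+38.5) = 0.997525
A(C) = MTBF/(MTBF+MTTR) = 18730/(18730+19.4) = 0.998965
Series availability: 0.997463 × 0.997525 × 0.998965 = 0.994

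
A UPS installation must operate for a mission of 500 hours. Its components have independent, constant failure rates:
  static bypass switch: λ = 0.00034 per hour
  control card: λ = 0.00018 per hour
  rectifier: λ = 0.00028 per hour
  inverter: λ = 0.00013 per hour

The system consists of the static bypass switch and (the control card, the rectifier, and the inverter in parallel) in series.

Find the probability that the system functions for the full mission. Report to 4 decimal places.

R(static bypass switch) = exp(−0.00034 × 500) = 0.843665
R(control card) = exp(−0.00018 × 500) = 0.913931
R(rectifier) = exp(−0.00028 × 500) = 0.869358
R(inverter) = exp(−0.00013 × 500) = 0.937067
Parallel (control card, rectifier, and inverter): 1 − (1 − 0.913931)(1 − 0.869358)(1 − 0.937067) = 0.999292
Series (static bypass switch and [0.999292]): 0.843665 × 0.999292 = 0.8431

0.8431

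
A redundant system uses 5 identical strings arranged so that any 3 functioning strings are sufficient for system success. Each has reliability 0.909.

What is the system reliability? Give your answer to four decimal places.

0.9935

R = Σ_{i=3}^{5} C(5,i) p^i (1−p)^{5−i} with p = 0.909
C(5,3)·0.909^3·0.091^2 = 0.062198
C(5,4)·0.909^4·0.091^1 = 0.310647
C(5,5)·0.909^5·0.091^0 = 0.620611
Sum = 0.9935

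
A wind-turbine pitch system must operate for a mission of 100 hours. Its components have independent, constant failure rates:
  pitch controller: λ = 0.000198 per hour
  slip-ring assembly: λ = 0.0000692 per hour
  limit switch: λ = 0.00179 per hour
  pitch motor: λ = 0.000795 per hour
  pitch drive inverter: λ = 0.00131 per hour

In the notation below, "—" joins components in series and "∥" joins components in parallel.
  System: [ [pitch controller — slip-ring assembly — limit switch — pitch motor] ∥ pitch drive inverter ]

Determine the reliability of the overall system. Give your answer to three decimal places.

0.970

R(pitch controller) = exp(−0.000198 × 100) = 0.98039
R(slip-ring assembly) = exp(−0.0000692 × 100) = 0.99310
R(limit switch) = exp(−0.00179 × 100) = 0.83611
R(pitch motor) = exp(−0.000795 × 100) = 0.92358
R(pitch drive inverter) = exp(−0.00131 × 100) = 0.87722
Series (pitch controller, slip-ring assembly, limit switch, and pitch motor): 0.98039 × 0.99310 × 0.83611 × 0.92358 = 0.75185
Parallel ([0.75185] and pitch drive inverter): 1 − (1 − 0.75185)(1 − 0.87722) = 0.970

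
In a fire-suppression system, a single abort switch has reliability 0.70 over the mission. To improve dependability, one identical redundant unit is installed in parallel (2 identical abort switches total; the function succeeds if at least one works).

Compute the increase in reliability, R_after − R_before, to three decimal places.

0.210

R_before = 0.70
R_after = 1 − (1 − 0.70)^2 = 0.910
ΔR = 0.910 − 0.70 = 0.210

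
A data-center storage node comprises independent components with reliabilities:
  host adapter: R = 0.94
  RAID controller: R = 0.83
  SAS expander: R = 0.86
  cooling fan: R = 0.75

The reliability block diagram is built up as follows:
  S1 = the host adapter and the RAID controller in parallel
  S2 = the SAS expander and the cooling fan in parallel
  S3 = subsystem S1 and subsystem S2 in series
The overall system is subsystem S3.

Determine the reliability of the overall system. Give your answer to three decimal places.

0.955

Parallel (host adapter and RAID controller): 1 − (1 − 0.94000)(1 − 0.83000) = 0.98980
Parallel (SAS expander and cooling fan): 1 − (1 − 0.86000)(1 − 0.75000) = 0.96500
Series ([0.98980] and [0.96500]): 0.98980 × 0.96500 = 0.955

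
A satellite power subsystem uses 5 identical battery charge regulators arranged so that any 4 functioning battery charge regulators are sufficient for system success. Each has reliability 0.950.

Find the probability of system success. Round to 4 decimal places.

0.9774

R = Σ_{i=4}^{5} C(5,i) p^i (1−p)^{5−i} with p = 0.950
C(5,4)·0.950^4·0.050^1 = 0.203627
C(5,5)·0.950^5·0.050^0 = 0.773781
Sum = 0.9774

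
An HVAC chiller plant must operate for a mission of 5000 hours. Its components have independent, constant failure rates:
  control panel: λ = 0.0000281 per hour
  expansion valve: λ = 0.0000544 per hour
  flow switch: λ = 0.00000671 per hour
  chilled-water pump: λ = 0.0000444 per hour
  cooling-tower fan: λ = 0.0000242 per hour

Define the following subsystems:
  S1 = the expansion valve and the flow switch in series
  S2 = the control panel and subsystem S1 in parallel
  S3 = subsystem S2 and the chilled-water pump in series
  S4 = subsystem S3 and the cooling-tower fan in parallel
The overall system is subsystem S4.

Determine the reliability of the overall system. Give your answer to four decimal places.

R(control panel) = exp(−0.0000281 × 5000) = 0.868924
R(expansion valve) = exp(−0.0000544 × 5000) = 0.761854
R(flow switch) = exp(−0.00000671 × 5000) = 0.967007
R(chilled-water pump) = exp(−0.0000444 × 5000) = 0.800915
R(cooling-tower fan) = exp(−0.0000242 × 5000) = 0.886034
Series (expansion valve and flow switch): 0.761854 × 0.967007 = 0.736718
Parallel (control panel and [0.736718]): 1 − (1 − 0.868924)(1 − 0.736718) = 0.965490
Series ([0.965490] and chilled-water pump): 0.965490 × 0.800915 = 0.773275
Parallel ([0.773275] and cooling-tower fan): 1 − (1 − 0.773275)(1 − 0.886034) = 0.9742

0.9742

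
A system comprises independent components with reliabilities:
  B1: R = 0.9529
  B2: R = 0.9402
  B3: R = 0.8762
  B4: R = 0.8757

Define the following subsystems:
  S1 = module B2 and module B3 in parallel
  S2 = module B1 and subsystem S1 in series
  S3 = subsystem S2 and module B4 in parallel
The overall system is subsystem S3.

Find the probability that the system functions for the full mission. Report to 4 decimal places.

Parallel (B2 and B3): 1 − (1 − 0.940200)(1 − 0.876200) = 0.992597
Series (B1 and [0.992597]): 0.952900 × 0.992597 = 0.945846
Parallel ([0.945846] and B4): 1 − (1 − 0.945846)(1 − 0.875700) = 0.9933

0.9933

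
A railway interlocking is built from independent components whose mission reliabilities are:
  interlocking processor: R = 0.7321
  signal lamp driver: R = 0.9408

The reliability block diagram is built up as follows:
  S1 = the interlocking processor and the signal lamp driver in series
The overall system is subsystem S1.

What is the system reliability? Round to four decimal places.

0.6888

Series (interlocking processor and signal lamp driver): 0.732100 × 0.940800 = 0.6888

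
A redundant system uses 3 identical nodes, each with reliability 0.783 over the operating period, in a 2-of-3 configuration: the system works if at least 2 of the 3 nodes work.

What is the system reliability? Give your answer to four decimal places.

0.8792

R = Σ_{i=2}^{3} C(3,i) p^i (1−p)^{3−i} with p = 0.783
C(3,2)·0.783^2·0.217^1 = 0.399121
C(3,3)·0.783^3·0.217^0 = 0.480049
Sum = 0.8792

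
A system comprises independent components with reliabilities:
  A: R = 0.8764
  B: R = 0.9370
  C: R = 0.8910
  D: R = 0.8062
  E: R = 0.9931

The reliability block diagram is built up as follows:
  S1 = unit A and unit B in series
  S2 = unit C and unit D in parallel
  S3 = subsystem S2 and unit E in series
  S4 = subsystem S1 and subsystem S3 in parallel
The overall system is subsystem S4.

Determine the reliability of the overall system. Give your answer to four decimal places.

0.9950

Series (A and B): 0.876400 × 0.937000 = 0.821187
Parallel (C and D): 1 − (1 − 0.891000)(1 − 0.806200) = 0.978876
Series ([0.978876] and E): 0.978876 × 0.993100 = 0.972122
Parallel ([0.821187] and [0.972122]): 1 − (1 − 0.821187)(1 − 0.972122) = 0.9950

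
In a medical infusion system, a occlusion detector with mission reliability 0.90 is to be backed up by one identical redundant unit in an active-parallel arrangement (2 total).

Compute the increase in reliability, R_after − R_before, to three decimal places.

R_before = 0.90
R_after = 1 − (1 − 0.90)^2 = 0.990
ΔR = 0.990 − 0.90 = 0.090

0.090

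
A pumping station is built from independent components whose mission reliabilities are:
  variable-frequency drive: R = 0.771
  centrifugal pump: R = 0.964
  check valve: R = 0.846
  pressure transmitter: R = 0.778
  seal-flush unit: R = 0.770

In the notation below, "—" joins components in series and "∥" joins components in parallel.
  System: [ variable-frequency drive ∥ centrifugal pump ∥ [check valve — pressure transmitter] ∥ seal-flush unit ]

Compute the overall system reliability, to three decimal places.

0.999

Series (check valve and pressure transmitter): 0.84600 × 0.77800 = 0.65819
Parallel (variable-frequency drive, centrifugal pump, [0.65819], and seal-flush unit): 1 − (1 − 0.77100)(1 − 0.96400)(1 − 0.65819)(1 − 0.77000) = 0.999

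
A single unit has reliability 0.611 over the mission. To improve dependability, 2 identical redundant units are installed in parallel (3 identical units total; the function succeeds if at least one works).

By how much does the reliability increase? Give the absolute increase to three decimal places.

R_before = 0.611
R_after = 1 − (1 − 0.611)^3 = 0.941
ΔR = 0.941 − 0.611 = 0.330

0.330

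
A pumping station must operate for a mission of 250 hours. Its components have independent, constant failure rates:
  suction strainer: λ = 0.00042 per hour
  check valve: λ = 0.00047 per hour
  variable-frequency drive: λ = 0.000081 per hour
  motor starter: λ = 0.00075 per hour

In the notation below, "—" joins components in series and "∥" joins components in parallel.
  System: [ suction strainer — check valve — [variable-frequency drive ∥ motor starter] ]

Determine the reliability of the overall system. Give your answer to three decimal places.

0.798

R(suction strainer) = exp(−0.00042 × 250) = 0.90032
R(check valve) = exp(−0.00047 × 250) = 0.88914
R(variable-frequency drive) = exp(−0.000081 × 250) = 0.97995
R(motor starter) = exp(−0.00075 × 250) = 0.82903
Parallel (variable-frequency drive and motor starter): 1 − (1 − 0.97995)(1 − 0.82903) = 0.99657
Series (suction strainer, check valve, and [0.99657]): 0.90032 × 0.88914 × 0.99657 = 0.798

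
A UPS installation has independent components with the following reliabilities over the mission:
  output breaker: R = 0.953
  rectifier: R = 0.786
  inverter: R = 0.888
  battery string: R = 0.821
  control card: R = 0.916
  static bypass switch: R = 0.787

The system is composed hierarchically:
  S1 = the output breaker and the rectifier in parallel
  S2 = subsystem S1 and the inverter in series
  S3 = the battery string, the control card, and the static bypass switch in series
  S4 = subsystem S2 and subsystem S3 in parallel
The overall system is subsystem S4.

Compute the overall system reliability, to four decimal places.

0.9506

Parallel (output breaker and rectifier): 1 − (1 − 0.953000)(1 − 0.786000) = 0.989942
Series ([0.989942] and inverter): 0.989942 × 0.888000 = 0.879068
Series (battery string, control card, and static bypass switch): 0.821000 × 0.916000 × 0.787000 = 0.591852
Parallel ([0.879068] and [0.591852]): 1 − (1 − 0.879068)(1 − 0.591852) = 0.9506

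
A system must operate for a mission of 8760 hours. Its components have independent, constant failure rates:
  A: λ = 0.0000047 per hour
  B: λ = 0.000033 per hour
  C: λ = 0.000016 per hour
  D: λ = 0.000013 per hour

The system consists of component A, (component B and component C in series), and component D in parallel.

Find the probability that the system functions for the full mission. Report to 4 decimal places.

R(A) = exp(−0.0000047 × 8760) = 0.959664
R(B) = exp(−0.000033 × 8760) = 0.748952
R(C) = exp(−0.000016 × 8760) = 0.869219
R(D) = exp(−0.000013 × 8760) = 0.892365
Series (B and C): 0.748952 × 0.869219 = 0.651003
Parallel (A, [0.651003], and D): 1 − (1 − 0.959664)(1 − 0.651003)(1 − 0.892365) = 0.9985

0.9985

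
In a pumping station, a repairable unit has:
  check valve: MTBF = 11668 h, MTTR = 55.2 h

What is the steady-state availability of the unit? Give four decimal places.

0.9953

A(check valve) = MTBF/(MTBF+MTTR) = 11668/(11668+55.2) = 0.9953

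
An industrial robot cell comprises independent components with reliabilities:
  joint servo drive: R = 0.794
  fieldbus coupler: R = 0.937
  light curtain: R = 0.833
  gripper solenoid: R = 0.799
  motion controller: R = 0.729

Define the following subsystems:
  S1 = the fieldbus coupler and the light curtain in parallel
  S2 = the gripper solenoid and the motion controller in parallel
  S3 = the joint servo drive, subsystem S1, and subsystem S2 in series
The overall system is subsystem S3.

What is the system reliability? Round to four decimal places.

0.7429

Parallel (fieldbus coupler and light curtain): 1 − (1 − 0.937000)(1 − 0.833000) = 0.989479
Parallel (gripper solenoid and motion controller): 1 − (1 − 0.799000)(1 − 0.729000) = 0.945529
Series (joint servo drive, [0.989479], and [0.945529]): 0.794000 × 0.989479 × 0.945529 = 0.7429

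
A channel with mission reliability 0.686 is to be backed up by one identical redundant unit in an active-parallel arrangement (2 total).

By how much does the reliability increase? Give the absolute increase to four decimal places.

R_before = 0.686
R_after = 1 − (1 − 0.686)^2 = 0.9014
ΔR = 0.9014 − 0.686 = 0.2154

0.2154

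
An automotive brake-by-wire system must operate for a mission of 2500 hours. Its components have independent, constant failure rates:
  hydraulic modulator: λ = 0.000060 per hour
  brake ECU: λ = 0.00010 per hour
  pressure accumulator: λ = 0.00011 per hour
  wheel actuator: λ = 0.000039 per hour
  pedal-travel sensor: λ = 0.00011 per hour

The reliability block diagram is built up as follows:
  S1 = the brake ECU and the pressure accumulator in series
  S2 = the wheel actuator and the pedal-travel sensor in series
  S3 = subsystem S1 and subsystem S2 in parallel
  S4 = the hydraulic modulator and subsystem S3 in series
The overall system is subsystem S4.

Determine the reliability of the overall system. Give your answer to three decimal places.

0.751

R(hydraulic modulator) = exp(−0.000060 × 2500) = 0.86071
R(brake ECU) = exp(−0.00010 × 2500) = 0.77880
R(pressure accumulator) = exp(−0.00011 × 2500) = 0.75957
R(wheel actuator) = exp(−0.000039 × 2500) = 0.90710
R(pedal-travel sensor) = exp(−0.00011 × 2500) = 0.75957
Series (brake ECU and pressure accumulator): 0.77880 × 0.75957 = 0.59155
Series (wheel actuator and pedal-travel sensor): 0.90710 × 0.75957 = 0.68901
Parallel ([0.59155] and [0.68901]): 1 − (1 − 0.59155)(1 − 0.68901) = 0.87298
Series (hydraulic modulator and [0.87298]): 0.86071 × 0.87298 = 0.751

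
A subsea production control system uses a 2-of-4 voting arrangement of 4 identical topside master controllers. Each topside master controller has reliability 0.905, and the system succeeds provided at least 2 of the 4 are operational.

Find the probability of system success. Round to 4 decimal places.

0.9968

R = Σ_{i=2}^{4} C(4,i) p^i (1−p)^{4−i} with p = 0.905
C(4,2)·0.905^2·0.095^2 = 0.044350
C(4,3)·0.905^3·0.095^1 = 0.281663
C(4,4)·0.905^4·0.095^0 = 0.670802
Sum = 0.9968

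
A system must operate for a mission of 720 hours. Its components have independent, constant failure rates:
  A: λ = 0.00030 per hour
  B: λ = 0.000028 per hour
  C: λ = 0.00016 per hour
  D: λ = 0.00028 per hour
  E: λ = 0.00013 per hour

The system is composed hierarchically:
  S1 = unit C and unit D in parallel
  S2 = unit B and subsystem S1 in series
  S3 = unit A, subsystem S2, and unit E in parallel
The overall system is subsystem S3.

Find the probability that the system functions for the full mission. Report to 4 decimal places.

R(A) = exp(−0.00030 × 720) = 0.805735
R(B) = exp(−0.000028 × 720) = 0.980042
R(C) = exp(−0.00016 × 720) = 0.891188
R(D) = exp(−0.00028 × 720) = 0.817422
R(E) = exp(−0.00013 × 720) = 0.910647
Parallel (C and D): 1 − (1 − 0.891188)(1 − 0.817422) = 0.980133
Series (B and [0.980133]): 0.980042 × 0.980133 = 0.960572
Parallel (A, [0.960572], and E): 1 − (1 − 0.805735)(1 − 0.960572)(1 − 0.910647) = 0.9993

0.9993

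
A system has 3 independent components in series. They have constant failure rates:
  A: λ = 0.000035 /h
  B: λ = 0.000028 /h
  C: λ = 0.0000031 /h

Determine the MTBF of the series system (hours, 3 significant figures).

Series of exponential components: λ_sys = Σ λ_i
λ_sys = 0.000035 + 0.000028 + 0.0000031 = 6.6100e-05 /h
MTBF = 1 / λ_sys = 15100 h

15100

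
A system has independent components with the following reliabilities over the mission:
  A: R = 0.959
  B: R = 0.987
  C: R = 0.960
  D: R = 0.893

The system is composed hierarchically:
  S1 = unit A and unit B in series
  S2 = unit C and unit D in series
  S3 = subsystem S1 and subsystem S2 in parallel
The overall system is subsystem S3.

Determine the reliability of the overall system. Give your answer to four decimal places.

0.9924

Series (A and B): 0.959000 × 0.987000 = 0.946533
Series (C and D): 0.960000 × 0.893000 = 0.857280
Parallel ([0.946533] and [0.857280]): 1 − (1 − 0.946533)(1 − 0.857280) = 0.9924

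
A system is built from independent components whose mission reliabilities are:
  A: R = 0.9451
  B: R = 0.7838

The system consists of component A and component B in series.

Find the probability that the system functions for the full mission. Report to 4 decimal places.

0.7408

Series (A and B): 0.945100 × 0.783800 = 0.7408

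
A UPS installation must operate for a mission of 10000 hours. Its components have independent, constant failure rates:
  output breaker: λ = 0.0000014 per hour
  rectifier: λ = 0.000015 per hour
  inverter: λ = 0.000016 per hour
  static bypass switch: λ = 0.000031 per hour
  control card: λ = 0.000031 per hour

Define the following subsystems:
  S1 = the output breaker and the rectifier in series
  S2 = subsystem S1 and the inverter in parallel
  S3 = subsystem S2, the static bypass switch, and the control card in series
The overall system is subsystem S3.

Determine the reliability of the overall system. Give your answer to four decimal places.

R(output breaker) = exp(−0.0000014 × 10000) = 0.986098
R(rectifier) = exp(−0.000015 × 10000) = 0.860708
R(inverter) = exp(−0.000016 × 10000) = 0.852144
R(static bypass switch) = exp(−0.000031 × 10000) = 0.733447
R(control card) = exp(−0.000031 × 10000) = 0.733447
Series (output breaker and rectifier): 0.986098 × 0.860708 = 0.848742
Parallel ([0.848742] and inverter): 1 − (1 − 0.848742)(1 − 0.852144) = 0.977636
Series ([0.977636], static bypass switch, and control card): 0.977636 × 0.733447 × 0.733447 = 0.5259

0.5259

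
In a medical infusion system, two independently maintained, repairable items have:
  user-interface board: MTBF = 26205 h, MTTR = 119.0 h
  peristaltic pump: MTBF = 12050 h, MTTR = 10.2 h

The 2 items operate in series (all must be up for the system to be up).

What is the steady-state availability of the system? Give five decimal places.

0.99464

A(user-interface board) = MTBF/(MTBF+MTTR) = 26205/(26205+119.0) = 0.995479
A(peristaltic pump) = MTBF/(MTBF+MTTR) = 12050/(12050+10.2) = 0.999154
Series availability: 0.995479 × 0.999154 = 0.99464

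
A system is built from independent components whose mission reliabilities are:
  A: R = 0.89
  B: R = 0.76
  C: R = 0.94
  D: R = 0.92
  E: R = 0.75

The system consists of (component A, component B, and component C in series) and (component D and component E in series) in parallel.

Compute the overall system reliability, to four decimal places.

0.8871

Series (A, B, and C): 0.890000 × 0.760000 × 0.940000 = 0.635816
Series (D and E): 0.920000 × 0.750000 = 0.690000
Parallel ([0.635816] and [0.690000]): 1 − (1 − 0.635816)(1 − 0.690000) = 0.8871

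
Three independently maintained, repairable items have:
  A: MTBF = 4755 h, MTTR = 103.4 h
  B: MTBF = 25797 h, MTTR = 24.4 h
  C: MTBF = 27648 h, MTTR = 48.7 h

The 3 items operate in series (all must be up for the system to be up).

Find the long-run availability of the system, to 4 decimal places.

A(A) = MTBF/(MTBF+MTTR) = 4755/(4755+103.4) = 0.978717
A(B) = MTBF/(MTBF+MTTR) = 25797/(25797+24.4) = 0.999055
A(C) = MTBF/(MTBF+MTTR) = 27648/(27648+48.7) = 0.998242
Series availability: 0.978717 × 0.999055 × 0.998242 = 0.9761

0.9761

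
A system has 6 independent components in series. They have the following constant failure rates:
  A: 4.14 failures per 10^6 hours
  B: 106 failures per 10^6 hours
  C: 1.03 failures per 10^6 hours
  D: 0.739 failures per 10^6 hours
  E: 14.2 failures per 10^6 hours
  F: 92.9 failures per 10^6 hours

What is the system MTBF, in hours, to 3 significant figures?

Series of exponential components: λ_sys = Σ λ_i
λ_sys = 0.00000414 + 0.000106 + 0.00000103 + 0.000000739 + 0.0000142 + 0.0000929 = 2.1901e-04 /h
MTBF = 1 / λ_sys = 4570 h

4570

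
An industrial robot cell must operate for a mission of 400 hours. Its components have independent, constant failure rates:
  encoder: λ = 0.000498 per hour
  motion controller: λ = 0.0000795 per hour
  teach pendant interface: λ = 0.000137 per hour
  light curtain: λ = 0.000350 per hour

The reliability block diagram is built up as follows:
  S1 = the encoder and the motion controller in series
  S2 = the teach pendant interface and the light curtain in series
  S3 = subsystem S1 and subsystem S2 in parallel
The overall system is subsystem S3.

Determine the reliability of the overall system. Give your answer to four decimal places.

0.9635

R(encoder) = exp(−0.000498 × 400) = 0.819386
R(motion controller) = exp(−0.0000795 × 400) = 0.968700
R(teach pendant interface) = exp(−0.000137 × 400) = 0.946674
R(light curtain) = exp(−0.000350 × 400) = 0.869358
Series (encoder and motion controller): 0.819386 × 0.968700 = 0.793739
Series (teach pendant interface and light curtain): 0.946674 × 0.869358 = 0.822999
Parallel ([0.793739] and [0.822999]): 1 − (1 − 0.793739)(1 − 0.822999) = 0.9635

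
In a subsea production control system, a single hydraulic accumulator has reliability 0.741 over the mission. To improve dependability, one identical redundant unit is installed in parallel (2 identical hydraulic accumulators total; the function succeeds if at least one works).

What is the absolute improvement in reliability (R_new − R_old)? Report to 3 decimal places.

0.192

R_before = 0.741
R_after = 1 − (1 − 0.741)^2 = 0.933
ΔR = 0.933 − 0.741 = 0.192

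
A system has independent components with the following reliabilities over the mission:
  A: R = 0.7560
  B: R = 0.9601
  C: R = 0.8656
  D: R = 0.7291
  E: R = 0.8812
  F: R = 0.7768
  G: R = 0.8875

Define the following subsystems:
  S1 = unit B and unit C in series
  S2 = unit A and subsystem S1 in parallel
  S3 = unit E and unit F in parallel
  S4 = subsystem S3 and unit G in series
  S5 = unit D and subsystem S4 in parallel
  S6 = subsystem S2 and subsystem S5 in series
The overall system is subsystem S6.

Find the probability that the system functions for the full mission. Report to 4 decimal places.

0.9234

Series (B and C): 0.960100 × 0.865600 = 0.831063
Parallel (A and [0.831063]): 1 − (1 − 0.756000)(1 − 0.831063) = 0.958779
Parallel (E and F): 1 − (1 − 0.881200)(1 − 0.776800) = 0.973484
Series ([0.973484] and G): 0.973484 × 0.887500 = 0.863967
Parallel (D and [0.863967]): 1 − (1 − 0.729100)(1 − 0.863967) = 0.963149
Series ([0.958779] and [0.963149]): 0.958779 × 0.963149 = 0.9234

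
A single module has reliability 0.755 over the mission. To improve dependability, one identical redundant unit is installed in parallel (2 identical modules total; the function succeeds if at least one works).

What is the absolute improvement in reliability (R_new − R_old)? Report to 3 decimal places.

0.185

R_before = 0.755
R_after = 1 − (1 − 0.755)^2 = 0.940
ΔR = 0.940 − 0.755 = 0.185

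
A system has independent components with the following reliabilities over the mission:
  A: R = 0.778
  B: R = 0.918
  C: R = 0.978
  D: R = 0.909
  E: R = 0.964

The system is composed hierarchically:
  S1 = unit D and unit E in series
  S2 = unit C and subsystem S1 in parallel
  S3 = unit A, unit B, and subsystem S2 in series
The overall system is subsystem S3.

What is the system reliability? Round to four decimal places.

0.7123

Series (D and E): 0.909000 × 0.964000 = 0.876276
Parallel (C and [0.876276]): 1 − (1 − 0.978000)(1 − 0.876276) = 0.997278
Series (A, B, and [0.997278]): 0.778000 × 0.918000 × 0.997278 = 0.7123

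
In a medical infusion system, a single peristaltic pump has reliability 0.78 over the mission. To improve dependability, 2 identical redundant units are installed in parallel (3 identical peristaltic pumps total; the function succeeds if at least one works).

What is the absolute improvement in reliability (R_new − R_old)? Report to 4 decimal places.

0.2094

R_before = 0.78
R_after = 1 − (1 − 0.78)^3 = 0.9894
ΔR = 0.9894 − 0.78 = 0.2094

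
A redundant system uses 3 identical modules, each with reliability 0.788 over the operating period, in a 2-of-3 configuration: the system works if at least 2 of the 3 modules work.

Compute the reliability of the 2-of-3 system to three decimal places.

0.884

R = Σ_{i=2}^{3} C(3,i) p^i (1−p)^{3−i} with p = 0.788
C(3,2)·0.788^2·0.212^1 = 0.39492
C(3,3)·0.788^3·0.212^0 = 0.48930
Sum = 0.884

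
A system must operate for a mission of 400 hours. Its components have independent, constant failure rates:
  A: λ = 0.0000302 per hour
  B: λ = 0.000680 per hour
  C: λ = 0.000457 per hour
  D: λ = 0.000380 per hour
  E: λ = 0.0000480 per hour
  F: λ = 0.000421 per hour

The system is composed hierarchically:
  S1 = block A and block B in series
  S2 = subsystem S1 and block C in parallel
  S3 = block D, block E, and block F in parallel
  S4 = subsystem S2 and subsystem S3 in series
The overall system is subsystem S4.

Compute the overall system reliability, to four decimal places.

0.9583

R(A) = exp(−0.0000302 × 400) = 0.987993
R(B) = exp(−0.000680 × 400) = 0.761854
R(C) = exp(−0.000457 × 400) = 0.832935
R(D) = exp(−0.000380 × 400) = 0.858988
R(E) = exp(−0.0000480 × 400) = 0.980983
R(F) = exp(−0.000421 × 400) = 0.845016
Series (A and B): 0.987993 × 0.761854 = 0.752706
Parallel ([0.752706] and C): 1 − (1 − 0.752706)(1 − 0.832935) = 0.958686
Parallel (D, E, and F): 1 − (1 − 0.858988)(1 − 0.980983)(1 − 0.845016) = 0.999584
Series ([0.958686] and [0.999584]): 0.958686 × 0.999584 = 0.9583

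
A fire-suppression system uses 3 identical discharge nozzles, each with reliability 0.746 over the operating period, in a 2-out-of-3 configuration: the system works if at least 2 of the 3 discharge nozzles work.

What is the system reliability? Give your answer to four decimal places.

0.8392

R = Σ_{i=2}^{3} C(3,i) p^i (1−p)^{3−i} with p = 0.746
C(3,2)·0.746^2·0.254^1 = 0.424065
C(3,3)·0.746^3·0.254^0 = 0.415161
Sum = 0.8392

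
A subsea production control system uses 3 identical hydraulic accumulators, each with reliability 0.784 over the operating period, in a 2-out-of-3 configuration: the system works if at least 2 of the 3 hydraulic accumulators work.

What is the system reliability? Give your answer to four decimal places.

0.8802

R = Σ_{i=2}^{3} C(3,i) p^i (1−p)^{3−i} with p = 0.784
C(3,2)·0.784^2·0.216^1 = 0.398297
C(3,3)·0.784^3·0.216^0 = 0.481890
Sum = 0.8802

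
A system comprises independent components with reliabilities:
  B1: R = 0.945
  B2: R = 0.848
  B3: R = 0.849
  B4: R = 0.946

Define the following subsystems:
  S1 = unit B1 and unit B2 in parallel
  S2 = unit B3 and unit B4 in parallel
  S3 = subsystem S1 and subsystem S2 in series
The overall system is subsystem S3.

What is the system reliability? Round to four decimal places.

Parallel (B1 and B2): 1 − (1 − 0.945000)(1 − 0.848000) = 0.991640
Parallel (B3 and B4): 1 − (1 − 0.849000)(1 − 0.946000) = 0.991846
Series ([0.991640] and [0.991846]): 0.991640 × 0.991846 = 0.9836

0.9836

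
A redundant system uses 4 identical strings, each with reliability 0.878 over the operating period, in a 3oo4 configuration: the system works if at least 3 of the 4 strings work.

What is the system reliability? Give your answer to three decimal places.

R = Σ_{i=3}^{4} C(4,i) p^i (1−p)^{4−i} with p = 0.878
C(4,3)·0.878^3·0.122^1 = 0.33030
C(4,4)·0.878^4·0.122^0 = 0.59426
Sum = 0.925

0.925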